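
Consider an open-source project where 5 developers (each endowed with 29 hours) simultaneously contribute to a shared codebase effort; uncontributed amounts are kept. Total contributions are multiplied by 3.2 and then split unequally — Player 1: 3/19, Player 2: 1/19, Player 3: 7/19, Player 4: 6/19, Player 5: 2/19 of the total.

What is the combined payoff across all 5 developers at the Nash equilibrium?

272.60 hours

Player j's private return per contributed unit is 3.2 × (j's share). Contributing is weakly dominant for j when that share is at least 1/3.2 = 0.3125, and contributing 0 is dominant otherwise.
Player 3 and Player 4 are above the threshold, contributing 29 each; the remaining 3 contribute 0. Total contributed: 58.
The shared codebase effort pays out 3.2 × 58 = 185.60 in total (split across the unequal shares, but the aggregate is all that matters for the group sum).
The 3 free-riders keep 29 each, adding 87. Group total = 87 + 185.60 = 272.60.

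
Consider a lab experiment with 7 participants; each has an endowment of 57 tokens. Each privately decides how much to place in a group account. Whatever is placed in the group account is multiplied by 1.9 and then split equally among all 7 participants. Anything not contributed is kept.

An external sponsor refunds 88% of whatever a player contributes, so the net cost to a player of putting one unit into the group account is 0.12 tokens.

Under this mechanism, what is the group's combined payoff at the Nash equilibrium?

With the mechanism, a contributed unit returns (1.9/7) / 0.12 = 2.2619 per unit of net cost to the contributor — now above 1 — so contributing fully is weakly dominant for every player.
At the Nash equilibrium everyone contributes 57. Group total payoff = 7 × (57 × 0.88 + 1.9 × 57) = 1109.22.

1109.22 tokens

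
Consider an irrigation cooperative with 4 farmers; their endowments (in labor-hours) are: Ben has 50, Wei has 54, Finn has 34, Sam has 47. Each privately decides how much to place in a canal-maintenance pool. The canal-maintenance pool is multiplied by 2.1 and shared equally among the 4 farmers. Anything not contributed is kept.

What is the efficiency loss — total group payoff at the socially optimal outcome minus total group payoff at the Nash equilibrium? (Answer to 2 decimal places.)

The private return per contributed unit is 2.1/4 = 0.5250 < 1 for every player regardless of endowment, so the Nash equilibrium is zero contribution and the group total is Σ E_j = 50 + 54 + 34 + 47 = 185.
Each contributed unit returns 2.100 to the group, so the social optimum is full contribution by everyone: group total = 2.100 × 185 = 388.50.
Efficiency loss = (2.100 − 1) × 185 = 203.50.

203.50 labor-hours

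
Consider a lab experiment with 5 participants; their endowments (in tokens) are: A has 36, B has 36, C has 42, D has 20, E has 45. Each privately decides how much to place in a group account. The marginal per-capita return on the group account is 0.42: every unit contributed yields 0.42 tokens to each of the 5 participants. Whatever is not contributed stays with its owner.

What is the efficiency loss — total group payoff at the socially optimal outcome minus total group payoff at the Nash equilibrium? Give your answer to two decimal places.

196.90 tokens

The private return per contributed unit is 0.42 < 1 for everyone, so the Nash equilibrium is zero contribution and the group total is Σ E_j = 36 + 36 + 42 + 20 + 45 = 179.
Each contributed unit returns 2.100 to the group, so the social optimum is full contribution by everyone: group total = 2.100 × 179 = 375.90.
Efficiency loss = (2.100 − 1) × 179 = 196.90.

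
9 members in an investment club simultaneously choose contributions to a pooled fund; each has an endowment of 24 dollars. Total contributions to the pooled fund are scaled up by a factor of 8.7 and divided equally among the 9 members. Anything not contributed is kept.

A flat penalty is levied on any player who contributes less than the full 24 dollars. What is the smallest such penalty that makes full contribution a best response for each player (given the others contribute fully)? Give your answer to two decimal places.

Given the others contribute fully, the best deviation is to contribute 0 (any partial contribution still incurs the fine and gives up units whose private return 0.9667 is below 1).
Deviating from 24 to 0 saves 24 dollars but forfeits the deviator's share of the drop in the pooled fund: 8.7/9 × 24 = 23.20.
So the deviation gain is 24 − 23.20 = 0.80, and the fine must be at least 0.80 dollars to wipe it out.

0.80 dollars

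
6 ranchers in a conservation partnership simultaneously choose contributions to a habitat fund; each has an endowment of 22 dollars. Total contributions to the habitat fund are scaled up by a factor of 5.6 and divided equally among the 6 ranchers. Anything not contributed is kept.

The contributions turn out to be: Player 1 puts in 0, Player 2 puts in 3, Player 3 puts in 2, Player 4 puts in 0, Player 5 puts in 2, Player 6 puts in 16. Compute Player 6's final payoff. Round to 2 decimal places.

27.47 dollars

Total contributed: 0 + 3 + 2 + 0 + 2 + 16 = 23.
Each receives 5.6 × 23 / 6 = 21.47 from the habitat fund.
Player 6 keeps 22 − 16 = 6, so Player 6's payoff is 6 + 21.47 = 27.47.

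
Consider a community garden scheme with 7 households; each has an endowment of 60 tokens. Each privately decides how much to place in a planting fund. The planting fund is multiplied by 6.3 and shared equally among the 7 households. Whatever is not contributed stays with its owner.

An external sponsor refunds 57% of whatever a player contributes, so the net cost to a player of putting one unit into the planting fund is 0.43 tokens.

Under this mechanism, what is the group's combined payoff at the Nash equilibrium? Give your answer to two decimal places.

Under the mechanism each unit contributed yields (6.3/7) / 0.43 = 2.0930 back to its contributor per unit of net cost, which exceeds 1, making full contribution the dominant choice for everyone.
At the Nash equilibrium everyone contributes 60. Group total payoff = 7 × (60 × 0.57 + 6.3 × 60) = 2885.40.

2885.40 tokens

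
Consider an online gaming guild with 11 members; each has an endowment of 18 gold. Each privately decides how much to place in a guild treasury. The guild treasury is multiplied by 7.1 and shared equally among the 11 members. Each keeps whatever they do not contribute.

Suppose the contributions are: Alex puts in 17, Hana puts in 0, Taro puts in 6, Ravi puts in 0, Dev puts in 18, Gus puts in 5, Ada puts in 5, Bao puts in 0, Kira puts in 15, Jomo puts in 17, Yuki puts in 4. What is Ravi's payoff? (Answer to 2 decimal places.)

74.15 gold

Total contributed: 17 + 0 + 6 + 0 + 18 + 5 + 5 + 0 + 15 + 17 + 4 = 87.
Each receives 7.1 × 87 / 11 = 56.15 from the guild treasury.
Ravi keeps 18 − 0 = 18, so Ravi's payoff is 18 + 56.15 = 74.15.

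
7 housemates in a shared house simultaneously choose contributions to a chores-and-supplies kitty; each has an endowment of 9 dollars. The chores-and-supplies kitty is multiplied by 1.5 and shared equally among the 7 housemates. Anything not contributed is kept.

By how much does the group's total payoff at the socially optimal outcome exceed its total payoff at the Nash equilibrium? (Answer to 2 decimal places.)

Each contributed unit returns 1.5/7 = 0.2143 to its contributor — below 1 — so contributing 0 is dominant for every player. At the Nash equilibrium everyone keeps their 9, and the group total is 7 × 9 = 63.
Each contributed unit returns 1.500 to the group as a whole (0.2143 to each of 7 players), which exceeds 1, so the social optimum is full contribution: group total = 1.500 × 63 = 94.50.
Efficiency loss = 94.50 − 63 = 31.50.

31.50 dollars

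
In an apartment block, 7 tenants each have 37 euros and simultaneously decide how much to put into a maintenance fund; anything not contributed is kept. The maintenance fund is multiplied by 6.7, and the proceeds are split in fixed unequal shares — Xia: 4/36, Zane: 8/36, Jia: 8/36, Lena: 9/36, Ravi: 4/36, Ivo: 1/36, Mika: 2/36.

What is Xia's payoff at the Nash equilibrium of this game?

For player j, contributing a unit is worthwhile iff 6.7 × (j's share) ≥ 1, i.e. iff j's share is at least 0.1493.
The shares above 0.1493 belong to Zane, Jia and Lena, contributing 37 each; the remaining 4 contribute 0. Total contributed: 111.
Xia keeps 37 and receives 6.7 × 111 × 4/36 = 82.63 from the maintenance fund, for a payoff of 119.63.

119.63 euros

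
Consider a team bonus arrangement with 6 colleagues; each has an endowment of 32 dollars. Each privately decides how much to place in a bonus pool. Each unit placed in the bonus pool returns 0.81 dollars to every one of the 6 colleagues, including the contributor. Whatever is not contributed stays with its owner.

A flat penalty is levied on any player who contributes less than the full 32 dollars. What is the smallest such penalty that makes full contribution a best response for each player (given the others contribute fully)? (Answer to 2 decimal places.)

Given the others contribute fully, the best deviation is to contribute 0 (any partial contribution still incurs the fine and gives up units whose private return 0.81 is below 1).
Deviating from 32 to 0 saves 32 dollars but forfeits the deviator's share of the drop in the bonus pool: 0.81 × 32 = 25.92.
So the deviation gain is 32 − 25.92 = 6.08, and the fine must be at least 6.08 dollars to wipe it out.

6.08 dollars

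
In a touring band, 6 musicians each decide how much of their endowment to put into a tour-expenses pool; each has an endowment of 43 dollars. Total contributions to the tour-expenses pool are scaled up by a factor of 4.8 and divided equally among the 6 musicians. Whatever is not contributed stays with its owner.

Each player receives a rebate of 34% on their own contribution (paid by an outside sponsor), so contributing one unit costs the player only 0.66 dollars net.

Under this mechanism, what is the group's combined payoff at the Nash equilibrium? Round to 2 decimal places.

1326.12 dollars

With the mechanism, a contributed unit returns (4.8/6) / 0.66 = 1.2121 per unit of net cost to the contributor — now above 1 — so contributing fully is weakly dominant for every player.
At the Nash equilibrium everyone contributes 43. Group total payoff = 6 × (43 × 0.34 + 4.8 × 43) = 1326.12.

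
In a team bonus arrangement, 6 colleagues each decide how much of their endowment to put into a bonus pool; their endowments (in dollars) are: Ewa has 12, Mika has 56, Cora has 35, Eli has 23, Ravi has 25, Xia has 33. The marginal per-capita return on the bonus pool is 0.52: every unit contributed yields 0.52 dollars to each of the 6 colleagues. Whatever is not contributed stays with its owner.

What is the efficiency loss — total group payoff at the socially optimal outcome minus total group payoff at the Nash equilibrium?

390.08 dollars

The private return per contributed unit is 0.52 < 1 for everyone, so the Nash equilibrium is zero contribution and the group total is Σ E_j = 12 + 56 + 35 + 23 + 25 + 33 = 184.
Each contributed unit returns 3.120 to the group, so the social optimum is full contribution by everyone: group total = 3.120 × 184 = 574.08.
Efficiency loss = (3.120 − 1) × 184 = 390.08.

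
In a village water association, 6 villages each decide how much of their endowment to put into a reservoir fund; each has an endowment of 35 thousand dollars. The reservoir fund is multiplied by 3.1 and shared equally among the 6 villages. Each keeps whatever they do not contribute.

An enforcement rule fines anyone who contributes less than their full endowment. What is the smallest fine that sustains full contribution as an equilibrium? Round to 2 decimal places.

16.92 thousand dollars

Given the others contribute fully, the best deviation is to contribute 0 (any partial contribution still incurs the fine and gives up units whose private return 0.5167 is below 1).
Deviating from 35 to 0 saves 35 thousand dollars but forfeits the deviator's share of the drop in the reservoir fund: 3.1/6 × 35 = 18.08.
So the deviation gain is 35 − 18.08 = 16.92, and the fine must be at least 16.92 thousand dollars to wipe it out.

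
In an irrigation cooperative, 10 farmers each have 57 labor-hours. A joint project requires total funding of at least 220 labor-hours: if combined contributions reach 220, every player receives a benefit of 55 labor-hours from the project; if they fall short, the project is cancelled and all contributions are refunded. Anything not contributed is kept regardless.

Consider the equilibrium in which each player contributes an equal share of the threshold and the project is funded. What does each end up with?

90 labor-hours

Equal share of the threshold: 220/10 = 22.
At this profile no one gains by cutting their contribution: any cut drops the total below 220, the project is cancelled, contributions are refunded, and the deviator ends with 57, which is less than 57 − 22 + 55 = 90. Contributing more than 22 just wastes the excess. So contributing exactly 22 is a best response.
Each player's payoff: 57 − 22 + 55 = 90.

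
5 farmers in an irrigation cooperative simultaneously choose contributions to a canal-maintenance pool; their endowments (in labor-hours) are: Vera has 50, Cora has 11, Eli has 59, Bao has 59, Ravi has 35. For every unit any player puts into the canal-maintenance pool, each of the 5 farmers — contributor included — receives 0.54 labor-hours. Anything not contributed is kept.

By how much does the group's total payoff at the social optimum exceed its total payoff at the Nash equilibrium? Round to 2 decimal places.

363.80 labor-hours

The private return per contributed unit is 0.54 < 1 for everyone, so the Nash equilibrium is zero contribution and the group total is Σ E_j = 50 + 11 + 59 + 59 + 35 = 214.
Each contributed unit returns 2.700 to the group, so the social optimum is full contribution by everyone: group total = 2.700 × 214 = 577.80.
Efficiency loss = (2.700 − 1) × 214 = 363.80.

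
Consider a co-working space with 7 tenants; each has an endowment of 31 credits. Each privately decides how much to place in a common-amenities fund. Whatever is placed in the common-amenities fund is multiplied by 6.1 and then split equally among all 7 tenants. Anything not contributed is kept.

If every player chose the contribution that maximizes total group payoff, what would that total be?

1323.70 credits

Each contributed unit returns 6.100 to the group as a whole (0.8714 to each of 7 players), which exceeds 1, so the social optimum is full contribution: group total = 6.100 × 217 = 1323.70.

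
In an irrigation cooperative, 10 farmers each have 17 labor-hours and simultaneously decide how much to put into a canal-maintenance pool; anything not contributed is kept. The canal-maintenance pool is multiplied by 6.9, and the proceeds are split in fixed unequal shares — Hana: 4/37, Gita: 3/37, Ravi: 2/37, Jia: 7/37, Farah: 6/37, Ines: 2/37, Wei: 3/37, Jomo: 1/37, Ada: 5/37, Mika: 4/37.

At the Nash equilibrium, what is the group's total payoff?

370.60 labor-hours

Each unit j contributes comes back to j as 6.9 × (j's share), so j prefers to contribute only if that share exceeds 1/6.9 = 0.1449; otherwise keeping the unit dominates.
The shares above 0.1449 belong to Jia and Farah, contributing 17 each; the remaining 8 contribute 0. Total contributed: 34.
The canal-maintenance pool pays out 6.9 × 34 = 234.60 in total (split across the unequal shares, but the aggregate is all that matters for the group sum).
The 8 free-riders keep 17 each, adding 136. Group total = 136 + 234.60 = 370.60.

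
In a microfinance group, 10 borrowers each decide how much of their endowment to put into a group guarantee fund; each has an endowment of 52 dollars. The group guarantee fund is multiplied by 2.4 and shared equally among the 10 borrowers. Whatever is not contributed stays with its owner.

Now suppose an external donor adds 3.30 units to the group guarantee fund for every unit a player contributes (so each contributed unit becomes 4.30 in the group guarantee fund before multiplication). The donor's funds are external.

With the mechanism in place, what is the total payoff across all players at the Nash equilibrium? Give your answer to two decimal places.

5366.40 dollars

With the mechanism, a contributed unit returns 2.4 × 4.30 / 10 = 1.0320 per unit of net cost to the contributor — now above 1 — so contributing fully is weakly dominant for every player.
So the Nash equilibrium is full contribution by all 10; the group earns 2.4 × 4.30 × 520 = 5366.40.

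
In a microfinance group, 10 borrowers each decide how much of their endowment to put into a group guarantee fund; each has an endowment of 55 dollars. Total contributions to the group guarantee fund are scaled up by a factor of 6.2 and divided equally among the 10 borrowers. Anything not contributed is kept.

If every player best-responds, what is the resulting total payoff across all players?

550.00 dollars

Each contributed unit returns 6.2/10 = 0.6200 to its contributor — below 1 — so contributing 0 is dominant for every player. At the Nash equilibrium everyone keeps their 55, and the group total is 10 × 55 = 550.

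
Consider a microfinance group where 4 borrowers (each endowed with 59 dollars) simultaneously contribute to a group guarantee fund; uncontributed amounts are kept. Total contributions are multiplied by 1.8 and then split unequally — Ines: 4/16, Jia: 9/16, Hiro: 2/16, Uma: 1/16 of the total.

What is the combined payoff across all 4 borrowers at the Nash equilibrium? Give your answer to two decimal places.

For player j, contributing a unit is worthwhile iff 1.8 × (j's share) ≥ 1, i.e. iff j's share is at least 0.5556.
Only Jia (9/16) clears that bar, contributing 59; the remaining 3 contribute 0. Total contributed: 59.
The group guarantee fund pays out 1.8 × 59 = 106.20 in total (split across the unequal shares, but the aggregate is all that matters for the group sum).
The 3 free-riders keep 59 each, adding 177. Group total = 177 + 106.20 = 283.20.

283.20 dollars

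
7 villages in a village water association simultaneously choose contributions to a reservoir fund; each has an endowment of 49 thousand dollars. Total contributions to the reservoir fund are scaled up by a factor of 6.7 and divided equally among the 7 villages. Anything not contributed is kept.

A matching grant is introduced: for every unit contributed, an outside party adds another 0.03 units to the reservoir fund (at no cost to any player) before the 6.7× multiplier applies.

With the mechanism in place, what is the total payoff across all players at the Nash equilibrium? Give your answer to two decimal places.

Even with the mechanism, each unit contributed returns only 6.7 × 1.03 / 7 = 0.9859 per unit of net cost, so contributing nothing is still dominant.
At the Nash equilibrium no one contributes; group total payoff = 7 × 49 = 343.

343.00 thousand dollars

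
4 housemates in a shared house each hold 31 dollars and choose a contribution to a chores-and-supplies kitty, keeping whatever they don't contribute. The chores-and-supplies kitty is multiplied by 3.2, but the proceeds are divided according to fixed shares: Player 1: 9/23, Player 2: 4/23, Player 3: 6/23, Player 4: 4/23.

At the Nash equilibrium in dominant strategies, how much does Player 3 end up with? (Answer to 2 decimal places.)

56.88 dollars

Each unit j contributes comes back to j as 3.2 × (j's share), so j prefers to contribute only if that share exceeds 1/3.2 = 0.3125; otherwise keeping the unit dominates.
Only Player 1 (9/23) clears that bar, contributing 31; the remaining 3 contribute 0. Total contributed: 31.
Player 3 keeps 31 and receives 3.2 × 31 × 6/23 = 25.88 from the chores-and-supplies kitty, for a payoff of 56.88.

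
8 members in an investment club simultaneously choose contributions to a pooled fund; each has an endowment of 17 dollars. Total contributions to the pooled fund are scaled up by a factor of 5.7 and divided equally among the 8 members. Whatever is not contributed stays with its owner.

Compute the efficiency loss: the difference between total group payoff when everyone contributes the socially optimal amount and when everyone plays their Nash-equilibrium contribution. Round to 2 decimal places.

639.20 dollars

Each contributed unit returns 5.7/8 = 0.7125 to its contributor — below 1 — so contributing 0 is dominant for every player. At the Nash equilibrium everyone keeps their 17, and the group total is 8 × 17 = 136.
Each contributed unit returns 5.700 to the group as a whole (0.7125 to each of 8 players), which exceeds 1, so the social optimum is full contribution: group total = 5.700 × 136 = 775.20.
Efficiency loss = 775.20 − 136 = 639.20.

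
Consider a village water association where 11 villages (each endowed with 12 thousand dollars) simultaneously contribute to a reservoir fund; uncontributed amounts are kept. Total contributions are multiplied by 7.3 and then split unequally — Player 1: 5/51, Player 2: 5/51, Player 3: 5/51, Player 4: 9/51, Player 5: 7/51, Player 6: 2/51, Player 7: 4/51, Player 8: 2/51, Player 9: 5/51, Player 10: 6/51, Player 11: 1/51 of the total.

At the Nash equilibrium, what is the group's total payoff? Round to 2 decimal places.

For player j, contributing a unit is worthwhile iff 7.3 × (j's share) ≥ 1, i.e. iff j's share is at least 0.1370.
Player 4 and Player 5 are above the threshold, contributing 12 each; the remaining 9 contribute 0. Total contributed: 24.
The reservoir fund pays out 7.3 × 24 = 175.20 in total (split across the unequal shares, but the aggregate is all that matters for the group sum).
The 9 free-riders keep 12 each, adding 108. Group total = 108 + 175.20 = 283.20.

283.20 thousand dollars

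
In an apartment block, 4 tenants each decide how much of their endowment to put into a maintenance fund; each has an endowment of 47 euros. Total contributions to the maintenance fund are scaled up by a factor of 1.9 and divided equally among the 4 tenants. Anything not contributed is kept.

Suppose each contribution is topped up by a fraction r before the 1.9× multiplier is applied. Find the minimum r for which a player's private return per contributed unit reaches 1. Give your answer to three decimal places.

1.105

With matching at rate r, one contributed unit becomes (1 + r) in the maintenance fund and returns 1.9 × (1 + r) / 4 to the contributor.
Setting this equal to 1: 1 + r = 4/1.9 = 2.1053.
So the minimum matching rate is r = 2.1053 − 1 = 1.105.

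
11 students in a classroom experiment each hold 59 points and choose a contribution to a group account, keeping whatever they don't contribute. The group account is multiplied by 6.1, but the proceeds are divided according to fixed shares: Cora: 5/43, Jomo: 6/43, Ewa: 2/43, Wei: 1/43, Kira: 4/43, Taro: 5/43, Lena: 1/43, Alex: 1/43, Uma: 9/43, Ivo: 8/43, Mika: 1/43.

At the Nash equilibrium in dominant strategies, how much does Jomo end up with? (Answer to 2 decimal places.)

Each unit j contributes comes back to j as 6.1 × (j's share), so j prefers to contribute only if that share exceeds 1/6.1 = 0.1639; otherwise keeping the unit dominates.
Uma and Ivo are above the threshold, contributing 59 each; the remaining 9 contribute 0. Total contributed: 118.
Jomo keeps 59 and receives 6.1 × 118 × 6/43 = 100.44 from the group account, for a payoff of 159.44.

159.44 points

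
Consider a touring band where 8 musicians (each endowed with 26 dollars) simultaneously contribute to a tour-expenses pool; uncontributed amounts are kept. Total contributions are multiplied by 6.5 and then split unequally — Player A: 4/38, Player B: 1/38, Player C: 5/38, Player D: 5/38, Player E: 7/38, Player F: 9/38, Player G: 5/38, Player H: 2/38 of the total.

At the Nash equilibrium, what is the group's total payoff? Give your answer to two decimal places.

Player j's private return per contributed unit is 6.5 × (j's share). Contributing is weakly dominant for j when that share is at least 1/6.5 = 0.1538, and contributing 0 is dominant otherwise.
Player E and Player F clear that bar, contributing 26 each; the remaining 6 contribute 0. Total contributed: 52.
The tour-expenses pool pays out 6.5 × 52 = 338.00 in total (split across the unequal shares, but the aggregate is all that matters for the group sum).
The 6 free-riders keep 26 each, adding 156. Group total = 156 + 338.00 = 494.00.

494.00 dollars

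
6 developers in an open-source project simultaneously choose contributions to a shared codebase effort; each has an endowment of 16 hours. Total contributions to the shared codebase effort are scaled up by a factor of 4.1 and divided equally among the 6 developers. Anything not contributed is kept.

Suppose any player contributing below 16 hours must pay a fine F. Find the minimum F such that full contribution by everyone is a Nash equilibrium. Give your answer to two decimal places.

5.07 hours

Given the others contribute fully, the best deviation is to contribute 0 (any partial contribution still incurs the fine and gives up units whose private return 0.6833 is below 1).
Deviating from 16 to 0 saves 16 hours but forfeits the deviator's share of the drop in the shared codebase effort: 4.1/6 × 16 = 10.93.
So the deviation gain is 16 − 10.93 = 5.07, and the fine must be at least 5.07 hours to wipe it out.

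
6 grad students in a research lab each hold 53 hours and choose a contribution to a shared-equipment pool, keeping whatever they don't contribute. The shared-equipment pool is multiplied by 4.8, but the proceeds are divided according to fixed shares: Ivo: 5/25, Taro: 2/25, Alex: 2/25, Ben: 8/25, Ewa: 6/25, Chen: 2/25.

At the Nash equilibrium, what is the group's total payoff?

For player j, contributing a unit is worthwhile iff 4.8 × (j's share) ≥ 1, i.e. iff j's share is at least 0.2083.
Ben and Ewa clear that bar, contributing 53 each; the remaining 4 contribute 0. Total contributed: 106.
The shared-equipment pool pays out 4.8 × 106 = 508.80 in total (split across the unequal shares, but the aggregate is all that matters for the group sum).
The 4 free-riders keep 53 each, adding 212. Group total = 212 + 508.80 = 720.80.

720.80 hours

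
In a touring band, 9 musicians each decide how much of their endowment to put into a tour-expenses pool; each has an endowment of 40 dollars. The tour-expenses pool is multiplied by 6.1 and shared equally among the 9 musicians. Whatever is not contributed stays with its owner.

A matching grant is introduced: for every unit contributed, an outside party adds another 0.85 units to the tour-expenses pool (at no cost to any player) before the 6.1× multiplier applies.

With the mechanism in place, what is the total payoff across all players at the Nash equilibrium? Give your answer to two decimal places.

4062.60 dollars

With the mechanism, a contributed unit returns 6.1 × 1.85 / 9 = 1.2539 per unit of net cost to the contributor — now above 1 — so contributing fully is weakly dominant for every player.
At the Nash equilibrium everyone contributes 40. Group total payoff = 6.1 × 1.85 × 360 = 4062.60.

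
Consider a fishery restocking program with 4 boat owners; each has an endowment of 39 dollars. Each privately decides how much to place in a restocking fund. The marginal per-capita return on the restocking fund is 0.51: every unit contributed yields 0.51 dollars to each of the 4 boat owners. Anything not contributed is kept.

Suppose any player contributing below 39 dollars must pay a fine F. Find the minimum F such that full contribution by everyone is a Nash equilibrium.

Given the others contribute fully, the best deviation is to contribute 0 (any partial contribution still incurs the fine and gives up units whose private return 0.51 is below 1).
Deviating from 39 to 0 saves 39 dollars but forfeits the deviator's share of the drop in the restocking fund: 0.51 × 39 = 19.89.
So the deviation gain is 39 − 19.89 = 19.11, and the fine must be at least 19.11 dollars to wipe it out.

19.11 dollars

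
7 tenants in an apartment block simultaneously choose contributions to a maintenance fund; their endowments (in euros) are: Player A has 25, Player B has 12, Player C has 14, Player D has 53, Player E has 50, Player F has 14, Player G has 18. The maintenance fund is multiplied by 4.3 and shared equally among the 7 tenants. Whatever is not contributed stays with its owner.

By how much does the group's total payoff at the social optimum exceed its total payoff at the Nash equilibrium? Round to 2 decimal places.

The private return per contributed unit is 4.3/7 = 0.6143 < 1 for every player regardless of endowment, so the Nash equilibrium is zero contribution and the group total is Σ E_j = 25 + 12 + 14 + 53 + 50 + 14 + 18 = 186.
Each contributed unit returns 4.300 to the group, so the social optimum is full contribution by everyone: group total = 4.300 × 186 = 799.80.
Efficiency loss = (4.300 − 1) × 186 = 613.80.

613.80 euros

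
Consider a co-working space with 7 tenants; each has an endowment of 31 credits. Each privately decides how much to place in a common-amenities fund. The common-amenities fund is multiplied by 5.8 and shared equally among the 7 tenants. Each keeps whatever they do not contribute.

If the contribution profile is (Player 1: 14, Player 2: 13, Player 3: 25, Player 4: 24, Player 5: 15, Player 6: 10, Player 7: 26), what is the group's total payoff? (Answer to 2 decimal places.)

826.60 credits

Total contributed: 14 + 13 + 25 + 24 + 15 + 10 + 26 = 127; total kept: 7 × 31 − 127 = 90.
The common-amenities fund pays out 5.8 × 127 = 736.60 in aggregate.
Group total = 90 + 736.60 = 826.60.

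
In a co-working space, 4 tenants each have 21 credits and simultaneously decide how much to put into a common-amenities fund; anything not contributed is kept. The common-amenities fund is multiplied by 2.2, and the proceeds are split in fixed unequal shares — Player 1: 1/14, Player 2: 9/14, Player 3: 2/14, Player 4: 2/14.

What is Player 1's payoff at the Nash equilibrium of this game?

A player with share s gets back 2.2·s per unit contributed, so full contribution is dominant for anyone with s > 1/2.2 = 0.4545 and zero contribution is dominant for anyone below.
Player 2 alone (share 9/14) is above the threshold, contributing 21; the remaining 3 contribute 0. Total contributed: 21.
Player 1 keeps 21 and receives 2.2 × 21 × 1/14 = 3.30 from the common-amenities fund, for a payoff of 24.30.

24.30 credits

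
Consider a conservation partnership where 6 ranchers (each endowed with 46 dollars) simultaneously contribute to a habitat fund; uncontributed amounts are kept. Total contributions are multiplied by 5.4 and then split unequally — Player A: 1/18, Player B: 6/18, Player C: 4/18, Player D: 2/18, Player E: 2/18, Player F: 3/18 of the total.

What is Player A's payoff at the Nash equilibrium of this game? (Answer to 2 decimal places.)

73.60 dollars

A player with share s gets back 5.4·s per unit contributed, so full contribution is dominant for anyone with s > 1/5.4 = 0.1852 and zero contribution is dominant for anyone below.
The shares above 0.1852 belong to Player B and Player C, contributing 46 each; the remaining 4 contribute 0. Total contributed: 92.
Player A keeps 46 and receives 5.4 × 92 × 1/18 = 27.60 from the habitat fund, for a payoff of 73.60.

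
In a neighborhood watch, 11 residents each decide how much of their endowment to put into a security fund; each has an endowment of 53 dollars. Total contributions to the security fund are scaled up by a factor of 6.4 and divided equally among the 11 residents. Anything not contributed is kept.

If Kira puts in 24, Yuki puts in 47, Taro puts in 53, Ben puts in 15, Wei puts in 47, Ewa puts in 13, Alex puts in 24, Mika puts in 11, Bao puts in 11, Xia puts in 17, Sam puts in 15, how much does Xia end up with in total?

Total contributed: 24 + 47 + 53 + 15 + 47 + 13 + 24 + 11 + 11 + 17 + 15 = 277.
Each receives 6.4 × 277 / 11 = 161.16 from the security fund.
Xia keeps 53 − 17 = 36, so Xia's payoff is 36 + 161.16 = 197.16.

197.16 dollars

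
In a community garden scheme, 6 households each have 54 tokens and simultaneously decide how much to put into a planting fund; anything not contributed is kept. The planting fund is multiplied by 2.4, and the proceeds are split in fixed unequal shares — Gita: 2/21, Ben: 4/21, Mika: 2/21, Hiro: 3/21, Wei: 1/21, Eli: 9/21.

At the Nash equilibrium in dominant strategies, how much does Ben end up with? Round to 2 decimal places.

78.69 tokens

For player j, contributing a unit is worthwhile iff 2.4 × (j's share) ≥ 1, i.e. iff j's share is at least 0.4167.
Only Eli (9/21) clears that bar, contributing 54; the remaining 5 contribute 0. Total contributed: 54.
Ben keeps 54 and receives 2.4 × 54 × 4/21 = 24.69 from the planting fund, for a payoff of 78.69.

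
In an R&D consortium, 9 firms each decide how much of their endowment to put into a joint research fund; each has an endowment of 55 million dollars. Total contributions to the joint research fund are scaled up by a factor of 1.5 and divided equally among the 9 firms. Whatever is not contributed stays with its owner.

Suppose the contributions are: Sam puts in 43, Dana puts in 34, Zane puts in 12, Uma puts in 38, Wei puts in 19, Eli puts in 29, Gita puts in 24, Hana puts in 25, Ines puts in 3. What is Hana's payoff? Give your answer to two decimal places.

67.83 million dollars

Total contributed: 43 + 34 + 12 + 38 + 19 + 29 + 24 + 25 + 3 = 227.
Each receives 1.5 × 227 / 9 = 37.83 from the joint research fund.
Hana keeps 55 − 25 = 30, so Hana's payoff is 30 + 37.83 = 67.83.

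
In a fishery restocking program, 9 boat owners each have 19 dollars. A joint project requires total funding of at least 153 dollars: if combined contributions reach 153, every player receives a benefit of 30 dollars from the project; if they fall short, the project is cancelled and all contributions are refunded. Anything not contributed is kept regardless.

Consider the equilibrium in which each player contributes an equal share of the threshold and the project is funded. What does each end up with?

32 dollars

Equal share of the threshold: 153/9 = 17.
At this profile no one gains by cutting their contribution: any cut drops the total below 153, the project is cancelled, contributions are refunded, and the deviator ends with 19, which is less than 19 − 17 + 30 = 32. Contributing more than 17 just wastes the excess. So contributing exactly 17 is a best response.
Each player's payoff: 19 − 17 + 30 = 32.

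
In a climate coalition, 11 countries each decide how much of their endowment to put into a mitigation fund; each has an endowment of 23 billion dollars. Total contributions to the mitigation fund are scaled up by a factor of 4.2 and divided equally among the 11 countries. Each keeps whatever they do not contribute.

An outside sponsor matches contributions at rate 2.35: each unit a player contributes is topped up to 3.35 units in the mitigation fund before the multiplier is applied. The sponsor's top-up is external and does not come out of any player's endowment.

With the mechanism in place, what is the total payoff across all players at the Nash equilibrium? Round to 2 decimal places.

3559.71 billion dollars

Under the mechanism each unit contributed yields 4.2 × 3.35 / 11 = 1.2791 back to its contributor per unit of net cost, which exceeds 1, making full contribution the dominant choice for everyone.
So the Nash equilibrium is full contribution by all 11; the group earns 4.2 × 3.35 × 253 = 3559.71.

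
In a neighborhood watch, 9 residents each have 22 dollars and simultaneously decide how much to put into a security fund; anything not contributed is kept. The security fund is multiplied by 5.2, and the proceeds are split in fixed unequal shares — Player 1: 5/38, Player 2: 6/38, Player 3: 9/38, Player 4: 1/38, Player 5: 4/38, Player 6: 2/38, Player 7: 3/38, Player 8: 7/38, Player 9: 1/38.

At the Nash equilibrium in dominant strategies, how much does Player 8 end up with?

For player j, contributing a unit is worthwhile iff 5.2 × (j's share) ≥ 1, i.e. iff j's share is at least 0.1923.
Only Player 3 (9/38) clears that bar, contributing 22; the remaining 8 contribute 0. Total contributed: 22.
Player 8 keeps 22 and receives 5.2 × 22 × 7/38 = 21.07 from the security fund, for a payoff of 43.07.

43.07 dollars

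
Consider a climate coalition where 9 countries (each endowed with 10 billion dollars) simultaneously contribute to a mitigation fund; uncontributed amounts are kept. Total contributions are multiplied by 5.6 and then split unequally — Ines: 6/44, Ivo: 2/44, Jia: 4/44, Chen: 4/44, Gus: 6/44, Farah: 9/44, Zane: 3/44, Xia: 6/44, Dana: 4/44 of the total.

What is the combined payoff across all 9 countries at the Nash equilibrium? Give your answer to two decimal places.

136.00 billion dollars

Each unit j contributes comes back to j as 5.6 × (j's share), so j prefers to contribute only if that share exceeds 1/5.6 = 0.1786; otherwise keeping the unit dominates.
Farah alone (share 9/44) is above the threshold, contributing 10; the remaining 8 contribute 0. Total contributed: 10.
The mitigation fund pays out 5.6 × 10 = 56.00 in total (split across the unequal shares, but the aggregate is all that matters for the group sum).
The 8 free-riders keep 10 each, adding 80. Group total = 80 + 56.00 = 136.00.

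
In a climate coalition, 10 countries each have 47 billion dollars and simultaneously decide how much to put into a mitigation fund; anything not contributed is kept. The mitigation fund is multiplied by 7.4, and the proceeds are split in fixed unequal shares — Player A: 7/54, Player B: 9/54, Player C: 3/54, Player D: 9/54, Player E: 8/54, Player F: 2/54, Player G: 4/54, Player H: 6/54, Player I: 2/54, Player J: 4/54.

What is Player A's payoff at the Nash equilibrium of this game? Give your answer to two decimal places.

Each unit j contributes comes back to j as 7.4 × (j's share), so j prefers to contribute only if that share exceeds 1/7.4 = 0.1351; otherwise keeping the unit dominates.
The shares above 0.1351 belong to Player B, Player D and Player E, contributing 47 each; the remaining 7 contribute 0. Total contributed: 141.
Player A keeps 47 and receives 7.4 × 141 × 7/54 = 135.26 from the mitigation fund, for a payoff of 182.26.

182.26 billion dollars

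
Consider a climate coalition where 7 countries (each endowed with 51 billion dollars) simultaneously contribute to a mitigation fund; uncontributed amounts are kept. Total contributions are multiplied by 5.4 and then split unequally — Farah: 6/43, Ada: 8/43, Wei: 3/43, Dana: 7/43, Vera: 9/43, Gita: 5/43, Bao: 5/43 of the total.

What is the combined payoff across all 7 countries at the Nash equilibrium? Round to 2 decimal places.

A player with share s gets back 5.4·s per unit contributed, so full contribution is dominant for anyone with s > 1/5.4 = 0.1852 and zero contribution is dominant for anyone below.
Ada and Vera are above the threshold, contributing 51 each; the remaining 5 contribute 0. Total contributed: 102.
The mitigation fund pays out 5.4 × 102 = 550.80 in total (split across the unequal shares, but the aggregate is all that matters for the group sum).
The 5 free-riders keep 51 each, adding 255. Group total = 255 + 550.80 = 805.80.

805.80 billion dollars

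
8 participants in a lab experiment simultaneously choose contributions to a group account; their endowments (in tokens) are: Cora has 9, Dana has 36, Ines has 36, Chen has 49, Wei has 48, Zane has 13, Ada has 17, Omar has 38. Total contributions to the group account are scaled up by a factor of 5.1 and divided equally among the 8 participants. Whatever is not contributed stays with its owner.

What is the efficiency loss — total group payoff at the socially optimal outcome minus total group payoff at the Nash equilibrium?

The private return per contributed unit is 5.1/8 = 0.6375 < 1 for every player regardless of endowment, so the Nash equilibrium is zero contribution and the group total is Σ E_j = 9 + 36 + 36 + 49 + 48 + 13 + 17 + 38 = 246.
Each contributed unit returns 5.100 to the group, so the social optimum is full contribution by everyone: group total = 5.100 × 246 = 1254.60.
Efficiency loss = (5.100 − 1) × 246 = 1008.60.

1008.60 tokens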